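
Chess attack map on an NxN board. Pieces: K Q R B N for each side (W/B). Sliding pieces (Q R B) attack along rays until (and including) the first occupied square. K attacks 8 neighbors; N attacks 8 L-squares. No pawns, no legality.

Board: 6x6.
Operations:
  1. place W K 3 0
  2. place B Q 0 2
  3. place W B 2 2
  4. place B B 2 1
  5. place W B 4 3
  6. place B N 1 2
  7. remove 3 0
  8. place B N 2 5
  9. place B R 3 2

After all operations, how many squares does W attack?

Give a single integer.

Op 1: place WK@(3,0)
Op 2: place BQ@(0,2)
Op 3: place WB@(2,2)
Op 4: place BB@(2,1)
Op 5: place WB@(4,3)
Op 6: place BN@(1,2)
Op 7: remove (3,0)
Op 8: place BN@(2,5)
Op 9: place BR@(3,2)
Per-piece attacks for W:
  WB@(2,2): attacks (3,3) (4,4) (5,5) (3,1) (4,0) (1,3) (0,4) (1,1) (0,0)
  WB@(4,3): attacks (5,4) (5,2) (3,4) (2,5) (3,2) [ray(-1,1) blocked at (2,5); ray(-1,-1) blocked at (3,2)]
Union (14 distinct): (0,0) (0,4) (1,1) (1,3) (2,5) (3,1) (3,2) (3,3) (3,4) (4,0) (4,4) (5,2) (5,4) (5,5)

Answer: 14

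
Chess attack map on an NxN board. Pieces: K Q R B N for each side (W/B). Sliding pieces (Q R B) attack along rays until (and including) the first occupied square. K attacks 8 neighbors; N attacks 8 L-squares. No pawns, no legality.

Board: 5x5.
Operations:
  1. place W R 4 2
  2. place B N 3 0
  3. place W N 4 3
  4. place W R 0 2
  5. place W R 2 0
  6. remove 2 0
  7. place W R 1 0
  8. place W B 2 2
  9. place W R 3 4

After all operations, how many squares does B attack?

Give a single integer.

Answer: 3

Derivation:
Op 1: place WR@(4,2)
Op 2: place BN@(3,0)
Op 3: place WN@(4,3)
Op 4: place WR@(0,2)
Op 5: place WR@(2,0)
Op 6: remove (2,0)
Op 7: place WR@(1,0)
Op 8: place WB@(2,2)
Op 9: place WR@(3,4)
Per-piece attacks for B:
  BN@(3,0): attacks (4,2) (2,2) (1,1)
Union (3 distinct): (1,1) (2,2) (4,2)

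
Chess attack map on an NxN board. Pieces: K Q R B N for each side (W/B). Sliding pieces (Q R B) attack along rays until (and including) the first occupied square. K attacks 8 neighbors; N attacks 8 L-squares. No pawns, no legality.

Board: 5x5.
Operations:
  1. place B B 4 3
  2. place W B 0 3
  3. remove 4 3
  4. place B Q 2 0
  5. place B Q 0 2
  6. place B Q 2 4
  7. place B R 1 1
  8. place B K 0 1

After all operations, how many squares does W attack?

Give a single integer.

Answer: 4

Derivation:
Op 1: place BB@(4,3)
Op 2: place WB@(0,3)
Op 3: remove (4,3)
Op 4: place BQ@(2,0)
Op 5: place BQ@(0,2)
Op 6: place BQ@(2,4)
Op 7: place BR@(1,1)
Op 8: place BK@(0,1)
Per-piece attacks for W:
  WB@(0,3): attacks (1,4) (1,2) (2,1) (3,0)
Union (4 distinct): (1,2) (1,4) (2,1) (3,0)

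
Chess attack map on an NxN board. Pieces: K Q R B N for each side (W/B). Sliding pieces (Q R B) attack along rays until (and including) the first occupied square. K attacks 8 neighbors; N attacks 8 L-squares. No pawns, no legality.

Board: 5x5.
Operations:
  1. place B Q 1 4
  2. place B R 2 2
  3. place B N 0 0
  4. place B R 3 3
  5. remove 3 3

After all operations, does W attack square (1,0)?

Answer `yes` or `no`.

Op 1: place BQ@(1,4)
Op 2: place BR@(2,2)
Op 3: place BN@(0,0)
Op 4: place BR@(3,3)
Op 5: remove (3,3)
Per-piece attacks for W:
W attacks (1,0): no

Answer: no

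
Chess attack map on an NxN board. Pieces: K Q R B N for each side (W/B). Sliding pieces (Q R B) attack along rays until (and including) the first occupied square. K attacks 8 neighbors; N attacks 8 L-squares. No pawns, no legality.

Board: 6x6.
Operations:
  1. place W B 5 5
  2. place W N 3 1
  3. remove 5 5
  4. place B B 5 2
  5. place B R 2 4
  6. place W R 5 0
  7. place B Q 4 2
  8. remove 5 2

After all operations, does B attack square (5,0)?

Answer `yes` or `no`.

Op 1: place WB@(5,5)
Op 2: place WN@(3,1)
Op 3: remove (5,5)
Op 4: place BB@(5,2)
Op 5: place BR@(2,4)
Op 6: place WR@(5,0)
Op 7: place BQ@(4,2)
Op 8: remove (5,2)
Per-piece attacks for B:
  BR@(2,4): attacks (2,5) (2,3) (2,2) (2,1) (2,0) (3,4) (4,4) (5,4) (1,4) (0,4)
  BQ@(4,2): attacks (4,3) (4,4) (4,5) (4,1) (4,0) (5,2) (3,2) (2,2) (1,2) (0,2) (5,3) (5,1) (3,3) (2,4) (3,1) [ray(-1,1) blocked at (2,4); ray(-1,-1) blocked at (3,1)]
B attacks (5,0): no

Answer: no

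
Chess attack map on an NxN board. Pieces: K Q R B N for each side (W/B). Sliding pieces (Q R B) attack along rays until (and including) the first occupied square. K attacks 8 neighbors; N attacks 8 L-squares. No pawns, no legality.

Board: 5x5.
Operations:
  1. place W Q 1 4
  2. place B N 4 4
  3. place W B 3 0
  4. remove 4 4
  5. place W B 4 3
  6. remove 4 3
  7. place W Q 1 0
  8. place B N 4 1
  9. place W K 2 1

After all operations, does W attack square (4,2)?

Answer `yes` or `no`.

Answer: no

Derivation:
Op 1: place WQ@(1,4)
Op 2: place BN@(4,4)
Op 3: place WB@(3,0)
Op 4: remove (4,4)
Op 5: place WB@(4,3)
Op 6: remove (4,3)
Op 7: place WQ@(1,0)
Op 8: place BN@(4,1)
Op 9: place WK@(2,1)
Per-piece attacks for W:
  WQ@(1,0): attacks (1,1) (1,2) (1,3) (1,4) (2,0) (3,0) (0,0) (2,1) (0,1) [ray(0,1) blocked at (1,4); ray(1,0) blocked at (3,0); ray(1,1) blocked at (2,1)]
  WQ@(1,4): attacks (1,3) (1,2) (1,1) (1,0) (2,4) (3,4) (4,4) (0,4) (2,3) (3,2) (4,1) (0,3) [ray(0,-1) blocked at (1,0); ray(1,-1) blocked at (4,1)]
  WK@(2,1): attacks (2,2) (2,0) (3,1) (1,1) (3,2) (3,0) (1,2) (1,0)
  WB@(3,0): attacks (4,1) (2,1) [ray(1,1) blocked at (4,1); ray(-1,1) blocked at (2,1)]
W attacks (4,2): no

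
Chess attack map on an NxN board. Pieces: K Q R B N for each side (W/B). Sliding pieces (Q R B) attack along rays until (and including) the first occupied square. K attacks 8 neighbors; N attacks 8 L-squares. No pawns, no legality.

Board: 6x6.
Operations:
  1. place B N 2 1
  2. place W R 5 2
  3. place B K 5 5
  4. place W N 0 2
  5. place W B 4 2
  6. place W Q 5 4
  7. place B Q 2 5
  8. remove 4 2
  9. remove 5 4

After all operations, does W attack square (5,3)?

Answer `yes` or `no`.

Answer: yes

Derivation:
Op 1: place BN@(2,1)
Op 2: place WR@(5,2)
Op 3: place BK@(5,5)
Op 4: place WN@(0,2)
Op 5: place WB@(4,2)
Op 6: place WQ@(5,4)
Op 7: place BQ@(2,5)
Op 8: remove (4,2)
Op 9: remove (5,4)
Per-piece attacks for W:
  WN@(0,2): attacks (1,4) (2,3) (1,0) (2,1)
  WR@(5,2): attacks (5,3) (5,4) (5,5) (5,1) (5,0) (4,2) (3,2) (2,2) (1,2) (0,2) [ray(0,1) blocked at (5,5); ray(-1,0) blocked at (0,2)]
W attacks (5,3): yes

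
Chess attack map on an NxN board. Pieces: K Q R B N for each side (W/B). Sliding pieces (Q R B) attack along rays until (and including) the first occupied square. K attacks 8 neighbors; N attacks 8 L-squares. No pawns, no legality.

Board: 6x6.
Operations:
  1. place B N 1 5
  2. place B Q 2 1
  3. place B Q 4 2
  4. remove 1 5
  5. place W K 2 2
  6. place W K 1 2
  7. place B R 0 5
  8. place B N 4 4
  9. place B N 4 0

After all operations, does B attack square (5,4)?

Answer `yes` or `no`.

Op 1: place BN@(1,5)
Op 2: place BQ@(2,1)
Op 3: place BQ@(4,2)
Op 4: remove (1,5)
Op 5: place WK@(2,2)
Op 6: place WK@(1,2)
Op 7: place BR@(0,5)
Op 8: place BN@(4,4)
Op 9: place BN@(4,0)
Per-piece attacks for B:
  BR@(0,5): attacks (0,4) (0,3) (0,2) (0,1) (0,0) (1,5) (2,5) (3,5) (4,5) (5,5)
  BQ@(2,1): attacks (2,2) (2,0) (3,1) (4,1) (5,1) (1,1) (0,1) (3,2) (4,3) (5,4) (3,0) (1,2) (1,0) [ray(0,1) blocked at (2,2); ray(-1,1) blocked at (1,2)]
  BN@(4,0): attacks (5,2) (3,2) (2,1)
  BQ@(4,2): attacks (4,3) (4,4) (4,1) (4,0) (5,2) (3,2) (2,2) (5,3) (5,1) (3,3) (2,4) (1,5) (3,1) (2,0) [ray(0,1) blocked at (4,4); ray(0,-1) blocked at (4,0); ray(-1,0) blocked at (2,2)]
  BN@(4,4): attacks (2,5) (5,2) (3,2) (2,3)
B attacks (5,4): yes

Answer: yes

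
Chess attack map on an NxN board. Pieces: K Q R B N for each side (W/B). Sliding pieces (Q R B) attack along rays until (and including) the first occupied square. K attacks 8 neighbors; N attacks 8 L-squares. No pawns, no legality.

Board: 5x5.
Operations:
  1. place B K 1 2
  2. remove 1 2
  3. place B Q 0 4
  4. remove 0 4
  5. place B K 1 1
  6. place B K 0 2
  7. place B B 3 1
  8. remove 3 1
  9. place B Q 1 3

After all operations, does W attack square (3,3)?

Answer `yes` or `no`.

Op 1: place BK@(1,2)
Op 2: remove (1,2)
Op 3: place BQ@(0,4)
Op 4: remove (0,4)
Op 5: place BK@(1,1)
Op 6: place BK@(0,2)
Op 7: place BB@(3,1)
Op 8: remove (3,1)
Op 9: place BQ@(1,3)
Per-piece attacks for W:
W attacks (3,3): no

Answer: no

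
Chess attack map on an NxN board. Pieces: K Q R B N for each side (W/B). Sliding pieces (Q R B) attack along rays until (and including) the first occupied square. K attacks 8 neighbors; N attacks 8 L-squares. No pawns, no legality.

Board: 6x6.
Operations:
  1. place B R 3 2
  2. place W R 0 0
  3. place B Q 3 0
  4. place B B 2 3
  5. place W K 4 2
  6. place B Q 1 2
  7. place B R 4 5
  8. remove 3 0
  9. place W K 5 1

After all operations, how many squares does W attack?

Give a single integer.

Answer: 19

Derivation:
Op 1: place BR@(3,2)
Op 2: place WR@(0,0)
Op 3: place BQ@(3,0)
Op 4: place BB@(2,3)
Op 5: place WK@(4,2)
Op 6: place BQ@(1,2)
Op 7: place BR@(4,5)
Op 8: remove (3,0)
Op 9: place WK@(5,1)
Per-piece attacks for W:
  WR@(0,0): attacks (0,1) (0,2) (0,3) (0,4) (0,5) (1,0) (2,0) (3,0) (4,0) (5,0)
  WK@(4,2): attacks (4,3) (4,1) (5,2) (3,2) (5,3) (5,1) (3,3) (3,1)
  WK@(5,1): attacks (5,2) (5,0) (4,1) (4,2) (4,0)
Union (19 distinct): (0,1) (0,2) (0,3) (0,4) (0,5) (1,0) (2,0) (3,0) (3,1) (3,2) (3,3) (4,0) (4,1) (4,2) (4,3) (5,0) (5,1) (5,2) (5,3)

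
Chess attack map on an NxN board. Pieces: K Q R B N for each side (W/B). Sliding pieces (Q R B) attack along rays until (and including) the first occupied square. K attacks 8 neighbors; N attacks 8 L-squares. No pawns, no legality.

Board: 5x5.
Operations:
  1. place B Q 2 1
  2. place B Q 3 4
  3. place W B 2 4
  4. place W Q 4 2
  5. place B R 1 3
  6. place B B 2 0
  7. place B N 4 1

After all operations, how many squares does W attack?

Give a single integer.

Op 1: place BQ@(2,1)
Op 2: place BQ@(3,4)
Op 3: place WB@(2,4)
Op 4: place WQ@(4,2)
Op 5: place BR@(1,3)
Op 6: place BB@(2,0)
Op 7: place BN@(4,1)
Per-piece attacks for W:
  WB@(2,4): attacks (3,3) (4,2) (1,3) [ray(1,-1) blocked at (4,2); ray(-1,-1) blocked at (1,3)]
  WQ@(4,2): attacks (4,3) (4,4) (4,1) (3,2) (2,2) (1,2) (0,2) (3,3) (2,4) (3,1) (2,0) [ray(0,-1) blocked at (4,1); ray(-1,1) blocked at (2,4); ray(-1,-1) blocked at (2,0)]
Union (13 distinct): (0,2) (1,2) (1,3) (2,0) (2,2) (2,4) (3,1) (3,2) (3,3) (4,1) (4,2) (4,3) (4,4)

Answer: 13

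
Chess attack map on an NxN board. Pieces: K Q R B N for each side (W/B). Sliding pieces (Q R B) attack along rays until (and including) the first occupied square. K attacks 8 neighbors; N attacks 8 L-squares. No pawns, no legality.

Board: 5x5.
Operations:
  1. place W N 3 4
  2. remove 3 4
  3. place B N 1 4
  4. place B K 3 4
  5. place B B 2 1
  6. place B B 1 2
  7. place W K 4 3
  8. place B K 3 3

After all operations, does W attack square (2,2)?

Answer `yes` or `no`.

Answer: no

Derivation:
Op 1: place WN@(3,4)
Op 2: remove (3,4)
Op 3: place BN@(1,4)
Op 4: place BK@(3,4)
Op 5: place BB@(2,1)
Op 6: place BB@(1,2)
Op 7: place WK@(4,3)
Op 8: place BK@(3,3)
Per-piece attacks for W:
  WK@(4,3): attacks (4,4) (4,2) (3,3) (3,4) (3,2)
W attacks (2,2): no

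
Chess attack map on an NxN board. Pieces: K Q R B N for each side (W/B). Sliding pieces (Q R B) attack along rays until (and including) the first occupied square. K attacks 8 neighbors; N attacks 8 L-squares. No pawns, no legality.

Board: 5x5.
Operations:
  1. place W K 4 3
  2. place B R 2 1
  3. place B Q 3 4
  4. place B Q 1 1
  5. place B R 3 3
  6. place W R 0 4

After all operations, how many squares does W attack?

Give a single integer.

Answer: 11

Derivation:
Op 1: place WK@(4,3)
Op 2: place BR@(2,1)
Op 3: place BQ@(3,4)
Op 4: place BQ@(1,1)
Op 5: place BR@(3,3)
Op 6: place WR@(0,4)
Per-piece attacks for W:
  WR@(0,4): attacks (0,3) (0,2) (0,1) (0,0) (1,4) (2,4) (3,4) [ray(1,0) blocked at (3,4)]
  WK@(4,3): attacks (4,4) (4,2) (3,3) (3,4) (3,2)
Union (11 distinct): (0,0) (0,1) (0,2) (0,3) (1,4) (2,4) (3,2) (3,3) (3,4) (4,2) (4,4)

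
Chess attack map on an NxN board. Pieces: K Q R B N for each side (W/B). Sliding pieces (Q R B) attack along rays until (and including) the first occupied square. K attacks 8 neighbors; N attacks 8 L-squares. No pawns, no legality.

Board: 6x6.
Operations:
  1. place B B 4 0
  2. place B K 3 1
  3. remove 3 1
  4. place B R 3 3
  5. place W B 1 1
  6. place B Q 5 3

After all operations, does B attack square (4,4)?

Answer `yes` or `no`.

Answer: yes

Derivation:
Op 1: place BB@(4,0)
Op 2: place BK@(3,1)
Op 3: remove (3,1)
Op 4: place BR@(3,3)
Op 5: place WB@(1,1)
Op 6: place BQ@(5,3)
Per-piece attacks for B:
  BR@(3,3): attacks (3,4) (3,5) (3,2) (3,1) (3,0) (4,3) (5,3) (2,3) (1,3) (0,3) [ray(1,0) blocked at (5,3)]
  BB@(4,0): attacks (5,1) (3,1) (2,2) (1,3) (0,4)
  BQ@(5,3): attacks (5,4) (5,5) (5,2) (5,1) (5,0) (4,3) (3,3) (4,4) (3,5) (4,2) (3,1) (2,0) [ray(-1,0) blocked at (3,3)]
B attacks (4,4): yes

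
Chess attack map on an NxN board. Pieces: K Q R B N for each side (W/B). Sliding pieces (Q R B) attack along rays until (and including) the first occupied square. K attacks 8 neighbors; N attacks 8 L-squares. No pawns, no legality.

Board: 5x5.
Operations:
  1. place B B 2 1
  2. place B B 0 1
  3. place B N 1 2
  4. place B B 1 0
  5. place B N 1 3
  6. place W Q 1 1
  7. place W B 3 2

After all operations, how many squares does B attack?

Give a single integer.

Op 1: place BB@(2,1)
Op 2: place BB@(0,1)
Op 3: place BN@(1,2)
Op 4: place BB@(1,0)
Op 5: place BN@(1,3)
Op 6: place WQ@(1,1)
Op 7: place WB@(3,2)
Per-piece attacks for B:
  BB@(0,1): attacks (1,2) (1,0) [ray(1,1) blocked at (1,2); ray(1,-1) blocked at (1,0)]
  BB@(1,0): attacks (2,1) (0,1) [ray(1,1) blocked at (2,1); ray(-1,1) blocked at (0,1)]
  BN@(1,2): attacks (2,4) (3,3) (0,4) (2,0) (3,1) (0,0)
  BN@(1,3): attacks (3,4) (2,1) (3,2) (0,1)
  BB@(2,1): attacks (3,2) (3,0) (1,2) (1,0) [ray(1,1) blocked at (3,2); ray(-1,1) blocked at (1,2); ray(-1,-1) blocked at (1,0)]
Union (13 distinct): (0,0) (0,1) (0,4) (1,0) (1,2) (2,0) (2,1) (2,4) (3,0) (3,1) (3,2) (3,3) (3,4)

Answer: 13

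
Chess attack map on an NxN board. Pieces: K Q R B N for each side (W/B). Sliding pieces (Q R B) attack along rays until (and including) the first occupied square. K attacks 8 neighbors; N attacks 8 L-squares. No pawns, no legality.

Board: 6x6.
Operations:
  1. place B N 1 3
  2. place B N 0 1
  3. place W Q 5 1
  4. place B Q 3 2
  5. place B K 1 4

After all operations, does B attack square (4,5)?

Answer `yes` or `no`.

Answer: no

Derivation:
Op 1: place BN@(1,3)
Op 2: place BN@(0,1)
Op 3: place WQ@(5,1)
Op 4: place BQ@(3,2)
Op 5: place BK@(1,4)
Per-piece attacks for B:
  BN@(0,1): attacks (1,3) (2,2) (2,0)
  BN@(1,3): attacks (2,5) (3,4) (0,5) (2,1) (3,2) (0,1)
  BK@(1,4): attacks (1,5) (1,3) (2,4) (0,4) (2,5) (2,3) (0,5) (0,3)
  BQ@(3,2): attacks (3,3) (3,4) (3,5) (3,1) (3,0) (4,2) (5,2) (2,2) (1,2) (0,2) (4,3) (5,4) (4,1) (5,0) (2,3) (1,4) (2,1) (1,0) [ray(-1,1) blocked at (1,4)]
B attacks (4,5): no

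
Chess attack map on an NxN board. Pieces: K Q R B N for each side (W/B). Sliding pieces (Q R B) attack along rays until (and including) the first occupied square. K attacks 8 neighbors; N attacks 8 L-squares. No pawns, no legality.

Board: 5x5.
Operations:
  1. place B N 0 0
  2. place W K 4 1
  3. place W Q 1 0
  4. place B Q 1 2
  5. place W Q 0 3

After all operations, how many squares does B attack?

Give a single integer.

Op 1: place BN@(0,0)
Op 2: place WK@(4,1)
Op 3: place WQ@(1,0)
Op 4: place BQ@(1,2)
Op 5: place WQ@(0,3)
Per-piece attacks for B:
  BN@(0,0): attacks (1,2) (2,1)
  BQ@(1,2): attacks (1,3) (1,4) (1,1) (1,0) (2,2) (3,2) (4,2) (0,2) (2,3) (3,4) (2,1) (3,0) (0,3) (0,1) [ray(0,-1) blocked at (1,0); ray(-1,1) blocked at (0,3)]
Union (15 distinct): (0,1) (0,2) (0,3) (1,0) (1,1) (1,2) (1,3) (1,4) (2,1) (2,2) (2,3) (3,0) (3,2) (3,4) (4,2)

Answer: 15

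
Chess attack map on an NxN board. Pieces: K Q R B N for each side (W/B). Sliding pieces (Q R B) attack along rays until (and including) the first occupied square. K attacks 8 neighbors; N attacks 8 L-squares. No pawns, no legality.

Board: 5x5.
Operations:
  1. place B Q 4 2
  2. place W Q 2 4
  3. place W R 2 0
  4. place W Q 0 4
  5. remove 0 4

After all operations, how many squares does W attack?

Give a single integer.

Answer: 17

Derivation:
Op 1: place BQ@(4,2)
Op 2: place WQ@(2,4)
Op 3: place WR@(2,0)
Op 4: place WQ@(0,4)
Op 5: remove (0,4)
Per-piece attacks for W:
  WR@(2,0): attacks (2,1) (2,2) (2,3) (2,4) (3,0) (4,0) (1,0) (0,0) [ray(0,1) blocked at (2,4)]
  WQ@(2,4): attacks (2,3) (2,2) (2,1) (2,0) (3,4) (4,4) (1,4) (0,4) (3,3) (4,2) (1,3) (0,2) [ray(0,-1) blocked at (2,0); ray(1,-1) blocked at (4,2)]
Union (17 distinct): (0,0) (0,2) (0,4) (1,0) (1,3) (1,4) (2,0) (2,1) (2,2) (2,3) (2,4) (3,0) (3,3) (3,4) (4,0) (4,2) (4,4)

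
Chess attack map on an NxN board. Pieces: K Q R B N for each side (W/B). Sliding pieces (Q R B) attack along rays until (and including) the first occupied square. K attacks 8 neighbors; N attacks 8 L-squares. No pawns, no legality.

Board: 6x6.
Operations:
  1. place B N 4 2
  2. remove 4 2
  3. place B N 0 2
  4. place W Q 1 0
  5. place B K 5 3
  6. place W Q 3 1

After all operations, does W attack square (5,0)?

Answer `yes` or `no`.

Op 1: place BN@(4,2)
Op 2: remove (4,2)
Op 3: place BN@(0,2)
Op 4: place WQ@(1,0)
Op 5: place BK@(5,3)
Op 6: place WQ@(3,1)
Per-piece attacks for W:
  WQ@(1,0): attacks (1,1) (1,2) (1,3) (1,4) (1,5) (2,0) (3,0) (4,0) (5,0) (0,0) (2,1) (3,2) (4,3) (5,4) (0,1)
  WQ@(3,1): attacks (3,2) (3,3) (3,4) (3,5) (3,0) (4,1) (5,1) (2,1) (1,1) (0,1) (4,2) (5,3) (4,0) (2,2) (1,3) (0,4) (2,0) [ray(1,1) blocked at (5,3)]
W attacks (5,0): yes

Answer: yes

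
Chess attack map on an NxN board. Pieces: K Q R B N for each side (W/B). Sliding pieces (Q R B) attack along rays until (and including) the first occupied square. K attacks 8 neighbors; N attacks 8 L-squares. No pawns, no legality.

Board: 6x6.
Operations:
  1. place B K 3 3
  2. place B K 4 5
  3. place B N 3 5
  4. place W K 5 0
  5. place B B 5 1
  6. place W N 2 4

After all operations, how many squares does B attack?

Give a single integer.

Op 1: place BK@(3,3)
Op 2: place BK@(4,5)
Op 3: place BN@(3,5)
Op 4: place WK@(5,0)
Op 5: place BB@(5,1)
Op 6: place WN@(2,4)
Per-piece attacks for B:
  BK@(3,3): attacks (3,4) (3,2) (4,3) (2,3) (4,4) (4,2) (2,4) (2,2)
  BN@(3,5): attacks (4,3) (5,4) (2,3) (1,4)
  BK@(4,5): attacks (4,4) (5,5) (3,5) (5,4) (3,4)
  BB@(5,1): attacks (4,2) (3,3) (4,0) [ray(-1,1) blocked at (3,3)]
Union (14 distinct): (1,4) (2,2) (2,3) (2,4) (3,2) (3,3) (3,4) (3,5) (4,0) (4,2) (4,3) (4,4) (5,4) (5,5)

Answer: 14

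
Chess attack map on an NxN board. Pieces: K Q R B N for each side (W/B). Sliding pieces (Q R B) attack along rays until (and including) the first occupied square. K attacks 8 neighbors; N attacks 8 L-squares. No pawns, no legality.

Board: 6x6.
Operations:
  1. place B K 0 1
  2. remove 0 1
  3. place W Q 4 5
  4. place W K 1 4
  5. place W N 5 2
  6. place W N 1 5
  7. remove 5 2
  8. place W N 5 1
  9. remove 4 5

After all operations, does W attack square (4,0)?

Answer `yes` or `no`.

Op 1: place BK@(0,1)
Op 2: remove (0,1)
Op 3: place WQ@(4,5)
Op 4: place WK@(1,4)
Op 5: place WN@(5,2)
Op 6: place WN@(1,5)
Op 7: remove (5,2)
Op 8: place WN@(5,1)
Op 9: remove (4,5)
Per-piece attacks for W:
  WK@(1,4): attacks (1,5) (1,3) (2,4) (0,4) (2,5) (2,3) (0,5) (0,3)
  WN@(1,5): attacks (2,3) (3,4) (0,3)
  WN@(5,1): attacks (4,3) (3,2) (3,0)
W attacks (4,0): no

Answer: no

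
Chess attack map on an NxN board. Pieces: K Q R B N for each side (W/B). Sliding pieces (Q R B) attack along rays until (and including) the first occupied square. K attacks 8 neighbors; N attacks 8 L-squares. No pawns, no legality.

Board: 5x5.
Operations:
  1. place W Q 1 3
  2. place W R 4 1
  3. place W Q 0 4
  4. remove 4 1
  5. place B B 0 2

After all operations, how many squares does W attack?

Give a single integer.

Answer: 17

Derivation:
Op 1: place WQ@(1,3)
Op 2: place WR@(4,1)
Op 3: place WQ@(0,4)
Op 4: remove (4,1)
Op 5: place BB@(0,2)
Per-piece attacks for W:
  WQ@(0,4): attacks (0,3) (0,2) (1,4) (2,4) (3,4) (4,4) (1,3) [ray(0,-1) blocked at (0,2); ray(1,-1) blocked at (1,3)]
  WQ@(1,3): attacks (1,4) (1,2) (1,1) (1,0) (2,3) (3,3) (4,3) (0,3) (2,4) (2,2) (3,1) (4,0) (0,4) (0,2) [ray(-1,1) blocked at (0,4); ray(-1,-1) blocked at (0,2)]
Union (17 distinct): (0,2) (0,3) (0,4) (1,0) (1,1) (1,2) (1,3) (1,4) (2,2) (2,3) (2,4) (3,1) (3,3) (3,4) (4,0) (4,3) (4,4)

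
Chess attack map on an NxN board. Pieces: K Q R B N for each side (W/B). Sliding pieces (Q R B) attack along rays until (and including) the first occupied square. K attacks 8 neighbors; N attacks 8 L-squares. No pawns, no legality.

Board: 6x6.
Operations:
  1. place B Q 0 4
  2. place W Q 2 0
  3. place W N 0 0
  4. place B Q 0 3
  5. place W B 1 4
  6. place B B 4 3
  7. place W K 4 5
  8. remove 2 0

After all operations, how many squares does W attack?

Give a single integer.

Answer: 14

Derivation:
Op 1: place BQ@(0,4)
Op 2: place WQ@(2,0)
Op 3: place WN@(0,0)
Op 4: place BQ@(0,3)
Op 5: place WB@(1,4)
Op 6: place BB@(4,3)
Op 7: place WK@(4,5)
Op 8: remove (2,0)
Per-piece attacks for W:
  WN@(0,0): attacks (1,2) (2,1)
  WB@(1,4): attacks (2,5) (2,3) (3,2) (4,1) (5,0) (0,5) (0,3) [ray(-1,-1) blocked at (0,3)]
  WK@(4,5): attacks (4,4) (5,5) (3,5) (5,4) (3,4)
Union (14 distinct): (0,3) (0,5) (1,2) (2,1) (2,3) (2,5) (3,2) (3,4) (3,5) (4,1) (4,4) (5,0) (5,4) (5,5)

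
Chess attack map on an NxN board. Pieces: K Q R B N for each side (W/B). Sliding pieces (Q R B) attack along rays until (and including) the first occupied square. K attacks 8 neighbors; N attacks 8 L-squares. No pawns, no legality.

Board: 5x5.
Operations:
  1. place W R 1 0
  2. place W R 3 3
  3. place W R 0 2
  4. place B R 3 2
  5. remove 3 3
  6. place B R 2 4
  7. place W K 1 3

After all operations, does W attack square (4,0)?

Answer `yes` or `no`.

Answer: yes

Derivation:
Op 1: place WR@(1,0)
Op 2: place WR@(3,3)
Op 3: place WR@(0,2)
Op 4: place BR@(3,2)
Op 5: remove (3,3)
Op 6: place BR@(2,4)
Op 7: place WK@(1,3)
Per-piece attacks for W:
  WR@(0,2): attacks (0,3) (0,4) (0,1) (0,0) (1,2) (2,2) (3,2) [ray(1,0) blocked at (3,2)]
  WR@(1,0): attacks (1,1) (1,2) (1,3) (2,0) (3,0) (4,0) (0,0) [ray(0,1) blocked at (1,3)]
  WK@(1,3): attacks (1,4) (1,2) (2,3) (0,3) (2,4) (2,2) (0,4) (0,2)
W attacks (4,0): yes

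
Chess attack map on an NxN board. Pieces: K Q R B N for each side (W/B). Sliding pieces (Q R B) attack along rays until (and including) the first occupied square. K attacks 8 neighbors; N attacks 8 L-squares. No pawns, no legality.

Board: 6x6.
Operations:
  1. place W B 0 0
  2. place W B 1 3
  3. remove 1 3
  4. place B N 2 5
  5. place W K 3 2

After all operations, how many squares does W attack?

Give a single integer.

Op 1: place WB@(0,0)
Op 2: place WB@(1,3)
Op 3: remove (1,3)
Op 4: place BN@(2,5)
Op 5: place WK@(3,2)
Per-piece attacks for W:
  WB@(0,0): attacks (1,1) (2,2) (3,3) (4,4) (5,5)
  WK@(3,2): attacks (3,3) (3,1) (4,2) (2,2) (4,3) (4,1) (2,3) (2,1)
Union (11 distinct): (1,1) (2,1) (2,2) (2,3) (3,1) (3,3) (4,1) (4,2) (4,3) (4,4) (5,5)

Answer: 11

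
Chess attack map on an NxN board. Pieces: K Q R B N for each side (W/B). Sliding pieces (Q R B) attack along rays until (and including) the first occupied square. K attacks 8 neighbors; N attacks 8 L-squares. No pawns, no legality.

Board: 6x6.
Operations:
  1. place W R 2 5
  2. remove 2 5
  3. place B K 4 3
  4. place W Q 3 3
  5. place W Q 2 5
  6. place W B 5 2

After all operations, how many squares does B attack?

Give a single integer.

Answer: 8

Derivation:
Op 1: place WR@(2,5)
Op 2: remove (2,5)
Op 3: place BK@(4,3)
Op 4: place WQ@(3,3)
Op 5: place WQ@(2,5)
Op 6: place WB@(5,2)
Per-piece attacks for B:
  BK@(4,3): attacks (4,4) (4,2) (5,3) (3,3) (5,4) (5,2) (3,4) (3,2)
Union (8 distinct): (3,2) (3,3) (3,4) (4,2) (4,4) (5,2) (5,3) (5,4)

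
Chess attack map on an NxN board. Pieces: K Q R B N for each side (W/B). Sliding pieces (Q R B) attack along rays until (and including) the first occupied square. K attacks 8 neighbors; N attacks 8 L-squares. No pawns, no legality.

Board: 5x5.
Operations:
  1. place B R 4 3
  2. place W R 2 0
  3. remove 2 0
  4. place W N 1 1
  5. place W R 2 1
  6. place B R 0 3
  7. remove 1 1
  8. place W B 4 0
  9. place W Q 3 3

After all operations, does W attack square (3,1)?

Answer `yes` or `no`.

Op 1: place BR@(4,3)
Op 2: place WR@(2,0)
Op 3: remove (2,0)
Op 4: place WN@(1,1)
Op 5: place WR@(2,1)
Op 6: place BR@(0,3)
Op 7: remove (1,1)
Op 8: place WB@(4,0)
Op 9: place WQ@(3,3)
Per-piece attacks for W:
  WR@(2,1): attacks (2,2) (2,3) (2,4) (2,0) (3,1) (4,1) (1,1) (0,1)
  WQ@(3,3): attacks (3,4) (3,2) (3,1) (3,0) (4,3) (2,3) (1,3) (0,3) (4,4) (4,2) (2,4) (2,2) (1,1) (0,0) [ray(1,0) blocked at (4,3); ray(-1,0) blocked at (0,3)]
  WB@(4,0): attacks (3,1) (2,2) (1,3) (0,4)
W attacks (3,1): yes

Answer: yes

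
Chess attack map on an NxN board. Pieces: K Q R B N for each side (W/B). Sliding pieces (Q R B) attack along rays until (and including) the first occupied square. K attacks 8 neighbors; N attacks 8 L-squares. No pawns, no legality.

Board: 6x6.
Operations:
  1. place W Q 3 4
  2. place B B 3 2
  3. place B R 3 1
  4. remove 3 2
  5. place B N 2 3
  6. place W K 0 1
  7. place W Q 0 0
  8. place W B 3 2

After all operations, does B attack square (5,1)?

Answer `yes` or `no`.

Answer: yes

Derivation:
Op 1: place WQ@(3,4)
Op 2: place BB@(3,2)
Op 3: place BR@(3,1)
Op 4: remove (3,2)
Op 5: place BN@(2,3)
Op 6: place WK@(0,1)
Op 7: place WQ@(0,0)
Op 8: place WB@(3,2)
Per-piece attacks for B:
  BN@(2,3): attacks (3,5) (4,4) (1,5) (0,4) (3,1) (4,2) (1,1) (0,2)
  BR@(3,1): attacks (3,2) (3,0) (4,1) (5,1) (2,1) (1,1) (0,1) [ray(0,1) blocked at (3,2); ray(-1,0) blocked at (0,1)]
B attacks (5,1): yes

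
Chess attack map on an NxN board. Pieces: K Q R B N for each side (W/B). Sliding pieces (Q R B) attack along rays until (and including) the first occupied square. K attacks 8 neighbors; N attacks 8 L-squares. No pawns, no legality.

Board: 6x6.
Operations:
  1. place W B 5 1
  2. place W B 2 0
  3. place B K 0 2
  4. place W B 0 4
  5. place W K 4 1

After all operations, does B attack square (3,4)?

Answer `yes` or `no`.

Answer: no

Derivation:
Op 1: place WB@(5,1)
Op 2: place WB@(2,0)
Op 3: place BK@(0,2)
Op 4: place WB@(0,4)
Op 5: place WK@(4,1)
Per-piece attacks for B:
  BK@(0,2): attacks (0,3) (0,1) (1,2) (1,3) (1,1)
B attacks (3,4): no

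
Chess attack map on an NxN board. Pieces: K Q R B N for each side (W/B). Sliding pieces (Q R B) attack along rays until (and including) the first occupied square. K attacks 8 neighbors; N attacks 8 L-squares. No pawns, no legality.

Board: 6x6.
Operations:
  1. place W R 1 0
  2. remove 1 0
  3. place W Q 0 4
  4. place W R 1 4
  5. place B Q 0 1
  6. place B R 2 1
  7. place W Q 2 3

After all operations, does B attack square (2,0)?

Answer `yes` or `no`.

Op 1: place WR@(1,0)
Op 2: remove (1,0)
Op 3: place WQ@(0,4)
Op 4: place WR@(1,4)
Op 5: place BQ@(0,1)
Op 6: place BR@(2,1)
Op 7: place WQ@(2,3)
Per-piece attacks for B:
  BQ@(0,1): attacks (0,2) (0,3) (0,4) (0,0) (1,1) (2,1) (1,2) (2,3) (1,0) [ray(0,1) blocked at (0,4); ray(1,0) blocked at (2,1); ray(1,1) blocked at (2,3)]
  BR@(2,1): attacks (2,2) (2,3) (2,0) (3,1) (4,1) (5,1) (1,1) (0,1) [ray(0,1) blocked at (2,3); ray(-1,0) blocked at (0,1)]
B attacks (2,0): yes

Answer: yes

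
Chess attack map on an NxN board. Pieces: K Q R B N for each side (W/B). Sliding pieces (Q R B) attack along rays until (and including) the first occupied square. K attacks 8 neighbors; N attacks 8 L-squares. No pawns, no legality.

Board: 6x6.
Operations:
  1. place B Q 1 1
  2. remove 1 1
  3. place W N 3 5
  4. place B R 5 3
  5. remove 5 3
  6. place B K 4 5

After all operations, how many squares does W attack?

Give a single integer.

Answer: 4

Derivation:
Op 1: place BQ@(1,1)
Op 2: remove (1,1)
Op 3: place WN@(3,5)
Op 4: place BR@(5,3)
Op 5: remove (5,3)
Op 6: place BK@(4,5)
Per-piece attacks for W:
  WN@(3,5): attacks (4,3) (5,4) (2,3) (1,4)
Union (4 distinct): (1,4) (2,3) (4,3) (5,4)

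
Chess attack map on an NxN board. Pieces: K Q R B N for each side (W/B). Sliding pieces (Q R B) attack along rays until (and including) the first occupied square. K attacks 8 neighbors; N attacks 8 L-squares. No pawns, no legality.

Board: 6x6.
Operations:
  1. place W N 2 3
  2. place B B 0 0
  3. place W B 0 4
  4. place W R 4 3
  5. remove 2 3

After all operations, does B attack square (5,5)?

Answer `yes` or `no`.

Answer: yes

Derivation:
Op 1: place WN@(2,3)
Op 2: place BB@(0,0)
Op 3: place WB@(0,4)
Op 4: place WR@(4,3)
Op 5: remove (2,3)
Per-piece attacks for B:
  BB@(0,0): attacks (1,1) (2,2) (3,3) (4,4) (5,5)
B attacks (5,5): yes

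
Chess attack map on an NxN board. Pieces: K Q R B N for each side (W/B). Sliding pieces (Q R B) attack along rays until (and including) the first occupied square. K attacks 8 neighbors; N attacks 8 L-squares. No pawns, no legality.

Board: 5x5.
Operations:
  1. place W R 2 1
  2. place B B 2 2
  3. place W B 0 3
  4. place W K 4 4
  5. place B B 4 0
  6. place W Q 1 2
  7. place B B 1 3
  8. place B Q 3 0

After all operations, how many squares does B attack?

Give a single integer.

Answer: 17

Derivation:
Op 1: place WR@(2,1)
Op 2: place BB@(2,2)
Op 3: place WB@(0,3)
Op 4: place WK@(4,4)
Op 5: place BB@(4,0)
Op 6: place WQ@(1,2)
Op 7: place BB@(1,3)
Op 8: place BQ@(3,0)
Per-piece attacks for B:
  BB@(1,3): attacks (2,4) (2,2) (0,4) (0,2) [ray(1,-1) blocked at (2,2)]
  BB@(2,2): attacks (3,3) (4,4) (3,1) (4,0) (1,3) (1,1) (0,0) [ray(1,1) blocked at (4,4); ray(1,-1) blocked at (4,0); ray(-1,1) blocked at (1,3)]
  BQ@(3,0): attacks (3,1) (3,2) (3,3) (3,4) (4,0) (2,0) (1,0) (0,0) (4,1) (2,1) [ray(1,0) blocked at (4,0); ray(-1,1) blocked at (2,1)]
  BB@(4,0): attacks (3,1) (2,2) [ray(-1,1) blocked at (2,2)]
Union (17 distinct): (0,0) (0,2) (0,4) (1,0) (1,1) (1,3) (2,0) (2,1) (2,2) (2,4) (3,1) (3,2) (3,3) (3,4) (4,0) (4,1) (4,4)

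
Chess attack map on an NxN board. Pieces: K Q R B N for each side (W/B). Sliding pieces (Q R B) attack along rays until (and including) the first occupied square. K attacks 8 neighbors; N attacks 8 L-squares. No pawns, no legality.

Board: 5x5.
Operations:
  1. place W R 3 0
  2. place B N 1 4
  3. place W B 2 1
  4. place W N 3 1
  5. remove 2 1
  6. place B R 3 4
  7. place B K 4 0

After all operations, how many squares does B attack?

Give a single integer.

Answer: 10

Derivation:
Op 1: place WR@(3,0)
Op 2: place BN@(1,4)
Op 3: place WB@(2,1)
Op 4: place WN@(3,1)
Op 5: remove (2,1)
Op 6: place BR@(3,4)
Op 7: place BK@(4,0)
Per-piece attacks for B:
  BN@(1,4): attacks (2,2) (3,3) (0,2)
  BR@(3,4): attacks (3,3) (3,2) (3,1) (4,4) (2,4) (1,4) [ray(0,-1) blocked at (3,1); ray(-1,0) blocked at (1,4)]
  BK@(4,0): attacks (4,1) (3,0) (3,1)
Union (10 distinct): (0,2) (1,4) (2,2) (2,4) (3,0) (3,1) (3,2) (3,3) (4,1) (4,4)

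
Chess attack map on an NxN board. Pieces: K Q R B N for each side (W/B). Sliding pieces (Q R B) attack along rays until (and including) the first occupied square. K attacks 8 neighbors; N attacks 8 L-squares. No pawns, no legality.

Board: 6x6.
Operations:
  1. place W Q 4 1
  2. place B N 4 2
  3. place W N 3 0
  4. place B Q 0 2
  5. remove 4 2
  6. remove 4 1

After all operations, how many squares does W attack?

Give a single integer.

Answer: 4

Derivation:
Op 1: place WQ@(4,1)
Op 2: place BN@(4,2)
Op 3: place WN@(3,0)
Op 4: place BQ@(0,2)
Op 5: remove (4,2)
Op 6: remove (4,1)
Per-piece attacks for W:
  WN@(3,0): attacks (4,2) (5,1) (2,2) (1,1)
Union (4 distinct): (1,1) (2,2) (4,2) (5,1)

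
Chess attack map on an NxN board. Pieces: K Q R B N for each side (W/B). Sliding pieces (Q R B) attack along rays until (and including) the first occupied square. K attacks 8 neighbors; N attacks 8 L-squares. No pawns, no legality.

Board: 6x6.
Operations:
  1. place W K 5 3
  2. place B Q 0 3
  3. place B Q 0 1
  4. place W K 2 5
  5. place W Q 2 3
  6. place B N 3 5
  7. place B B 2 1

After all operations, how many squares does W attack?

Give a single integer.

Answer: 24

Derivation:
Op 1: place WK@(5,3)
Op 2: place BQ@(0,3)
Op 3: place BQ@(0,1)
Op 4: place WK@(2,5)
Op 5: place WQ@(2,3)
Op 6: place BN@(3,5)
Op 7: place BB@(2,1)
Per-piece attacks for W:
  WQ@(2,3): attacks (2,4) (2,5) (2,2) (2,1) (3,3) (4,3) (5,3) (1,3) (0,3) (3,4) (4,5) (3,2) (4,1) (5,0) (1,4) (0,5) (1,2) (0,1) [ray(0,1) blocked at (2,5); ray(0,-1) blocked at (2,1); ray(1,0) blocked at (5,3); ray(-1,0) blocked at (0,3); ray(-1,-1) blocked at (0,1)]
  WK@(2,5): attacks (2,4) (3,5) (1,5) (3,4) (1,4)
  WK@(5,3): attacks (5,4) (5,2) (4,3) (4,4) (4,2)
Union (24 distinct): (0,1) (0,3) (0,5) (1,2) (1,3) (1,4) (1,5) (2,1) (2,2) (2,4) (2,5) (3,2) (3,3) (3,4) (3,5) (4,1) (4,2) (4,3) (4,4) (4,5) (5,0) (5,2) (5,3) (5,4)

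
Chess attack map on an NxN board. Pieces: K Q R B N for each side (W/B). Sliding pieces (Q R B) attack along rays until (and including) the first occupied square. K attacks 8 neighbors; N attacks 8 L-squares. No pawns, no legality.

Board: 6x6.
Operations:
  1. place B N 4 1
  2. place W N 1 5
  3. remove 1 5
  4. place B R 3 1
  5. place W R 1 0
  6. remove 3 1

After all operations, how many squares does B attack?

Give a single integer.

Op 1: place BN@(4,1)
Op 2: place WN@(1,5)
Op 3: remove (1,5)
Op 4: place BR@(3,1)
Op 5: place WR@(1,0)
Op 6: remove (3,1)
Per-piece attacks for B:
  BN@(4,1): attacks (5,3) (3,3) (2,2) (2,0)
Union (4 distinct): (2,0) (2,2) (3,3) (5,3)

Answer: 4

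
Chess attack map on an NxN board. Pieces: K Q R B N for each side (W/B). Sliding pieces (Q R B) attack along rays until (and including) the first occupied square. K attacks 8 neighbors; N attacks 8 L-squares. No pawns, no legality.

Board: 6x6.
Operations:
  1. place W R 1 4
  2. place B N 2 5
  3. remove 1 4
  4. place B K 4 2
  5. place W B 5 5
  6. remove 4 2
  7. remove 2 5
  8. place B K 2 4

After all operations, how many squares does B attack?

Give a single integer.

Answer: 8

Derivation:
Op 1: place WR@(1,4)
Op 2: place BN@(2,5)
Op 3: remove (1,4)
Op 4: place BK@(4,2)
Op 5: place WB@(5,5)
Op 6: remove (4,2)
Op 7: remove (2,5)
Op 8: place BK@(2,4)
Per-piece attacks for B:
  BK@(2,4): attacks (2,5) (2,3) (3,4) (1,4) (3,5) (3,3) (1,5) (1,3)
Union (8 distinct): (1,3) (1,4) (1,5) (2,3) (2,5) (3,3) (3,4) (3,5)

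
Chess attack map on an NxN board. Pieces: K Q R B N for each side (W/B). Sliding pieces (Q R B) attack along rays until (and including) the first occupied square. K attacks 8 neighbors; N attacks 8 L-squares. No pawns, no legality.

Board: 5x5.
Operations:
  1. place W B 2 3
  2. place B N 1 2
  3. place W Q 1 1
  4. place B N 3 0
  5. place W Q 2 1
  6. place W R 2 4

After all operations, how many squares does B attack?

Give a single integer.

Answer: 9

Derivation:
Op 1: place WB@(2,3)
Op 2: place BN@(1,2)
Op 3: place WQ@(1,1)
Op 4: place BN@(3,0)
Op 5: place WQ@(2,1)
Op 6: place WR@(2,4)
Per-piece attacks for B:
  BN@(1,2): attacks (2,4) (3,3) (0,4) (2,0) (3,1) (0,0)
  BN@(3,0): attacks (4,2) (2,2) (1,1)
Union (9 distinct): (0,0) (0,4) (1,1) (2,0) (2,2) (2,4) (3,1) (3,3) (4,2)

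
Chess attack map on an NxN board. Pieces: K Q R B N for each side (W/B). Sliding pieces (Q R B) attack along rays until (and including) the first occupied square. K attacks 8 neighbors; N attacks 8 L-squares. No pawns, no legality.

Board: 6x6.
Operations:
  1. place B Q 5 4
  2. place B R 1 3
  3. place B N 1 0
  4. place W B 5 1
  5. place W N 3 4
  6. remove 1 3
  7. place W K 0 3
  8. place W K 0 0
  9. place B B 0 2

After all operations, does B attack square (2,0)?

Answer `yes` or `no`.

Op 1: place BQ@(5,4)
Op 2: place BR@(1,3)
Op 3: place BN@(1,0)
Op 4: place WB@(5,1)
Op 5: place WN@(3,4)
Op 6: remove (1,3)
Op 7: place WK@(0,3)
Op 8: place WK@(0,0)
Op 9: place BB@(0,2)
Per-piece attacks for B:
  BB@(0,2): attacks (1,3) (2,4) (3,5) (1,1) (2,0)
  BN@(1,0): attacks (2,2) (3,1) (0,2)
  BQ@(5,4): attacks (5,5) (5,3) (5,2) (5,1) (4,4) (3,4) (4,5) (4,3) (3,2) (2,1) (1,0) [ray(0,-1) blocked at (5,1); ray(-1,0) blocked at (3,4); ray(-1,-1) blocked at (1,0)]
B attacks (2,0): yes

Answer: yes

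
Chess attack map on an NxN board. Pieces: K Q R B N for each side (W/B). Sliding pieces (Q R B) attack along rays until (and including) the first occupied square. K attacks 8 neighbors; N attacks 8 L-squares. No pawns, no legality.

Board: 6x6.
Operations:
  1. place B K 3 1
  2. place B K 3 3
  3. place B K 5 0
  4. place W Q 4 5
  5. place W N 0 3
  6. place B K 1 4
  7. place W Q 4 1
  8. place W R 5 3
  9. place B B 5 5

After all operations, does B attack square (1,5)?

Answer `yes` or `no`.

Answer: yes

Derivation:
Op 1: place BK@(3,1)
Op 2: place BK@(3,3)
Op 3: place BK@(5,0)
Op 4: place WQ@(4,5)
Op 5: place WN@(0,3)
Op 6: place BK@(1,4)
Op 7: place WQ@(4,1)
Op 8: place WR@(5,3)
Op 9: place BB@(5,5)
Per-piece attacks for B:
  BK@(1,4): attacks (1,5) (1,3) (2,4) (0,4) (2,5) (2,3) (0,5) (0,3)
  BK@(3,1): attacks (3,2) (3,0) (4,1) (2,1) (4,2) (4,0) (2,2) (2,0)
  BK@(3,3): attacks (3,4) (3,2) (4,3) (2,3) (4,4) (4,2) (2,4) (2,2)
  BK@(5,0): attacks (5,1) (4,0) (4,1)
  BB@(5,5): attacks (4,4) (3,3) [ray(-1,-1) blocked at (3,3)]
B attacks (1,5): yes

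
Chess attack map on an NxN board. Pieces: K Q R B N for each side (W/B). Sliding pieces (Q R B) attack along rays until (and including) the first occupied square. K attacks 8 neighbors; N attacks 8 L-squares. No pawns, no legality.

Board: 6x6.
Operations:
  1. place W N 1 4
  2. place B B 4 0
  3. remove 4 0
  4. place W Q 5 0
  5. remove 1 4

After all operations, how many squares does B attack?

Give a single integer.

Answer: 0

Derivation:
Op 1: place WN@(1,4)
Op 2: place BB@(4,0)
Op 3: remove (4,0)
Op 4: place WQ@(5,0)
Op 5: remove (1,4)
Per-piece attacks for B:
Union (0 distinct): (none)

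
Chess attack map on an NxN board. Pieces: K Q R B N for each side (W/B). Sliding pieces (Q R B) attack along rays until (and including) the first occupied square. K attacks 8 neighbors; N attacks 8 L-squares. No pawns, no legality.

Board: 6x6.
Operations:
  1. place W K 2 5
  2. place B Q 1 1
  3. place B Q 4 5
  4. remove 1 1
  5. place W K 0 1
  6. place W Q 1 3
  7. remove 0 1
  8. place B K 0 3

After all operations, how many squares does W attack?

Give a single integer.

Op 1: place WK@(2,5)
Op 2: place BQ@(1,1)
Op 3: place BQ@(4,5)
Op 4: remove (1,1)
Op 5: place WK@(0,1)
Op 6: place WQ@(1,3)
Op 7: remove (0,1)
Op 8: place BK@(0,3)
Per-piece attacks for W:
  WQ@(1,3): attacks (1,4) (1,5) (1,2) (1,1) (1,0) (2,3) (3,3) (4,3) (5,3) (0,3) (2,4) (3,5) (2,2) (3,1) (4,0) (0,4) (0,2) [ray(-1,0) blocked at (0,3)]
  WK@(2,5): attacks (2,4) (3,5) (1,5) (3,4) (1,4)
Union (18 distinct): (0,2) (0,3) (0,4) (1,0) (1,1) (1,2) (1,4) (1,5) (2,2) (2,3) (2,4) (3,1) (3,3) (3,4) (3,5) (4,0) (4,3) (5,3)

Answer: 18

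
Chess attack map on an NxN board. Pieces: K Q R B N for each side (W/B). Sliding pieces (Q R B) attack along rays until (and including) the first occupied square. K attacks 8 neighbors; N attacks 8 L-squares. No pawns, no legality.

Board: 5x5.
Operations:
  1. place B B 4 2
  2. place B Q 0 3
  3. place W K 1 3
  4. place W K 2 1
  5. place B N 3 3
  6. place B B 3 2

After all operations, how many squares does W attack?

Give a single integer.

Answer: 14

Derivation:
Op 1: place BB@(4,2)
Op 2: place BQ@(0,3)
Op 3: place WK@(1,3)
Op 4: place WK@(2,1)
Op 5: place BN@(3,3)
Op 6: place BB@(3,2)
Per-piece attacks for W:
  WK@(1,3): attacks (1,4) (1,2) (2,3) (0,3) (2,4) (2,2) (0,4) (0,2)
  WK@(2,1): attacks (2,2) (2,0) (3,1) (1,1) (3,2) (3,0) (1,2) (1,0)
Union (14 distinct): (0,2) (0,3) (0,4) (1,0) (1,1) (1,2) (1,4) (2,0) (2,2) (2,3) (2,4) (3,0) (3,1) (3,2)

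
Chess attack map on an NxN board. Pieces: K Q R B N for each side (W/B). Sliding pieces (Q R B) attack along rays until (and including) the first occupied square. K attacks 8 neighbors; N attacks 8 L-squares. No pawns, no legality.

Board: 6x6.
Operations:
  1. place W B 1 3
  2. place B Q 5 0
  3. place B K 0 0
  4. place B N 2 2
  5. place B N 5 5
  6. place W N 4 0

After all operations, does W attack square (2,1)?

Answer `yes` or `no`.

Op 1: place WB@(1,3)
Op 2: place BQ@(5,0)
Op 3: place BK@(0,0)
Op 4: place BN@(2,2)
Op 5: place BN@(5,5)
Op 6: place WN@(4,0)
Per-piece attacks for W:
  WB@(1,3): attacks (2,4) (3,5) (2,2) (0,4) (0,2) [ray(1,-1) blocked at (2,2)]
  WN@(4,0): attacks (5,2) (3,2) (2,1)
W attacks (2,1): yes

Answer: yes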